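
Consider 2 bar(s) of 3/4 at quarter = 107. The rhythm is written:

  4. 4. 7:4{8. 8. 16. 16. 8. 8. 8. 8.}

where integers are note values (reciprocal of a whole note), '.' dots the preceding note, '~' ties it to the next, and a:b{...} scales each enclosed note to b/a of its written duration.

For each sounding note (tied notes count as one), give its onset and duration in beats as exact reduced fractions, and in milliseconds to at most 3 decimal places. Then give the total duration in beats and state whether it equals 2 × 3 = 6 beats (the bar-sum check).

1) 0.0ms=0b +841.121ms=3/2b
2) 841.121ms=3/2b +841.121ms=3/2b
3) 1682.243ms=3b +240.32ms=3/7b
4) 1922.563ms=24/7b +240.32ms=3/7b
5) 2162.884ms=27/7b +120.16ms=3/14b
6) 2283.044ms=57/14b +120.16ms=3/14b
7) 2403.204ms=30/7b +240.32ms=3/7b
8) 2643.525ms=33/7b +240.32ms=3/7b
9) 2883.845ms=36/7b +240.32ms=3/7b
10) 3124.166ms=39/7b +240.32ms=3/7b
Σ=6b of 6 (107bpm 3/4) — PASS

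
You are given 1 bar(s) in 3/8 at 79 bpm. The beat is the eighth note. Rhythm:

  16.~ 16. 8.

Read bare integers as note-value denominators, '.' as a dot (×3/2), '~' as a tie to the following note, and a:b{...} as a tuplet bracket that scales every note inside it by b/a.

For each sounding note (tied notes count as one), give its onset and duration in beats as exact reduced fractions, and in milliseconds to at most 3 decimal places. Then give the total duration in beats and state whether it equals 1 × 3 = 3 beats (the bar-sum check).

1) 0.0ms=0b +1139.241ms=3/2b
2) 1139.241ms=3/2b +1139.241ms=3/2b
Σ=3b of 3 (79bpm 3/8) — PASS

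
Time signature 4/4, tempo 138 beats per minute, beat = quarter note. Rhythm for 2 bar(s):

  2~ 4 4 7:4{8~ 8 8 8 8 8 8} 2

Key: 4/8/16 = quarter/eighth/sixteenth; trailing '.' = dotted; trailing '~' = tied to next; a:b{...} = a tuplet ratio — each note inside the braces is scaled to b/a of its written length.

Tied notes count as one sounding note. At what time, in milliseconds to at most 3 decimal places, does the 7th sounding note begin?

1. 0.0ms @ 0 + 1304.348ms (3)
2. 1304.348ms @ 3 + 434.783ms (1)
3. 1739.13ms @ 4 + 248.447ms (4/7)
4. 1987.578ms @ 32/7 + 124.224ms (2/7)
5. 2111.801ms @ 34/7 + 124.224ms (2/7)
6. 2236.025ms @ 36/7 + 124.224ms (2/7)
7. 2360.248ms @ 38/7 + 124.224ms (2/7)
8. 2484.472ms @ 40/7 + 124.224ms (2/7)
9. 2608.696ms @ 6 + 869.565ms (2)

note 7 onset = 38/7b = 2360.248ms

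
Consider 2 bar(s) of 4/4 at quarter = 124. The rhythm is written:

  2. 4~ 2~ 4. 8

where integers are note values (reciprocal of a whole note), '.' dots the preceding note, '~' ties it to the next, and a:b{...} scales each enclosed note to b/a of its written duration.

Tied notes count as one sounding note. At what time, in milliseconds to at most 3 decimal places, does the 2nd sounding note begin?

note 2 onset = 3b = 1451.613ms

1. 0.0ms @ 0 + 1451.613ms (3)
2. 1451.613ms @ 3 + 2177.419ms (9/2)
3. 3629.032ms @ 15/2 + 241.935ms (1/2)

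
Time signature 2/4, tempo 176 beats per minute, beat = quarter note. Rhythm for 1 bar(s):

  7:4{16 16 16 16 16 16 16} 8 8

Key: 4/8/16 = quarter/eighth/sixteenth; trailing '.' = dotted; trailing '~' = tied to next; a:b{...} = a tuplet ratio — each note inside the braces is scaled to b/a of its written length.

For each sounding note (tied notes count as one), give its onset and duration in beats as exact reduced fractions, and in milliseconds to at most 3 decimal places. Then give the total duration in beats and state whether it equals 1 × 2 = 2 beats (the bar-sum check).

1) 0.0ms=0b +48.701ms=1/7b
2) 48.701ms=1/7b +48.701ms=1/7b
3) 97.403ms=2/7b +48.701ms=1/7b
4) 146.104ms=3/7b +48.701ms=1/7b
5) 194.805ms=4/7b +48.701ms=1/7b
6) 243.506ms=5/7b +48.701ms=1/7b
7) 292.208ms=6/7b +48.701ms=1/7b
8) 340.909ms=1b +170.455ms=1/2b
9) 511.364ms=3/2b +170.455ms=1/2b
Σ=2b of 2 (176bpm 2/4) — PASS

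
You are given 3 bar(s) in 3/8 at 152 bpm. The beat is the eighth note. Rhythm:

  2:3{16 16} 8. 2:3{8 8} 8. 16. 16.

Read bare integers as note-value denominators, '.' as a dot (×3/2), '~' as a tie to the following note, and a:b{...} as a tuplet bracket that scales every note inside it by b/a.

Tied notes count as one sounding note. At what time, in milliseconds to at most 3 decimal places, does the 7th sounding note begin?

1. 0.0ms @ 0 + 296.053ms (3/4)
2. 296.053ms @ 3/4 + 296.053ms (3/4)
3. 592.105ms @ 3/2 + 592.105ms (3/2)
4. 1184.211ms @ 3 + 592.105ms (3/2)
5. 1776.316ms @ 9/2 + 592.105ms (3/2)
6. 2368.421ms @ 6 + 592.105ms (3/2)
7. 2960.526ms @ 15/2 + 296.053ms (3/4)
8. 3256.579ms @ 33/4 + 296.053ms (3/4)

note 7 onset = 15/2b = 2960.526ms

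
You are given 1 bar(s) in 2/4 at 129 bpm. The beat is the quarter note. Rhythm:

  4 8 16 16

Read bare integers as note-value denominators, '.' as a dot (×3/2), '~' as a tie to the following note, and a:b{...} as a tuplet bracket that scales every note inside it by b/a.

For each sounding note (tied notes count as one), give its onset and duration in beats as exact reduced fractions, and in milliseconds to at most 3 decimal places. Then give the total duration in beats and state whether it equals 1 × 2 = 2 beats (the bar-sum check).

1) 0.0ms=0b +465.116ms=1b
2) 465.116ms=1b +232.558ms=1/2b
3) 697.674ms=3/2b +116.279ms=1/4b
4) 813.953ms=7/4b +116.279ms=1/4b
Σ=2b of 2 (129bpm 2/4) — PASS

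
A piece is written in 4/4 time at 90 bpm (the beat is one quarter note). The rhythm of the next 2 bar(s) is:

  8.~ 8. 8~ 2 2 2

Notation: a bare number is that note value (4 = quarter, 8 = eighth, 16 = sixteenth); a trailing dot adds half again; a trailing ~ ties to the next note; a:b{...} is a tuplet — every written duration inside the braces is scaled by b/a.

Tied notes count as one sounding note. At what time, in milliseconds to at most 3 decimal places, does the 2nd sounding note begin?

1. 0.0ms @ 0 + 1000.0ms (3/2)
2. 1000.0ms @ 3/2 + 1666.667ms (5/2)
3. 2666.667ms @ 4 + 1333.333ms (2)
4. 4000.0ms @ 6 + 1333.333ms (2)

note 2 onset = 3/2b = 1000.0ms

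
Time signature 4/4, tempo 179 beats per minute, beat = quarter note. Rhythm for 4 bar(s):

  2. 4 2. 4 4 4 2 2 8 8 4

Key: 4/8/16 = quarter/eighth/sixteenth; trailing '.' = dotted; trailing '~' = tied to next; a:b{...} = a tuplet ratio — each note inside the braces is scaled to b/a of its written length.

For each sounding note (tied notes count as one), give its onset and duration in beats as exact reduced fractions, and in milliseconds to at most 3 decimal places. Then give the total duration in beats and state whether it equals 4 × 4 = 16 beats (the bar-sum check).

1) 0.0ms=0b +1005.587ms=3b
2) 1005.587ms=3b +335.196ms=1b
3) 1340.782ms=4b +1005.587ms=3b
4) 2346.369ms=7b +335.196ms=1b
5) 2681.564ms=8b +335.196ms=1b
6) 3016.76ms=9b +335.196ms=1b
7) 3351.955ms=10b +670.391ms=2b
8) 4022.346ms=12b +670.391ms=2b
9) 4692.737ms=14b +167.598ms=1/2b
10) 4860.335ms=29/2b +167.598ms=1/2b
11) 5027.933ms=15b +335.196ms=1b
Σ=16b of 16 (179bpm 4/4) — PASS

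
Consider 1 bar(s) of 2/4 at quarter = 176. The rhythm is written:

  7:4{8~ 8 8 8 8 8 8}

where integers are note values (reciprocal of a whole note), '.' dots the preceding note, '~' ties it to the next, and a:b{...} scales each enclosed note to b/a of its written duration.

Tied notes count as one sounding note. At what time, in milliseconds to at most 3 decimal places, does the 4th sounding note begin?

note 4 onset = 8/7b = 389.61ms

1. 0.0ms @ 0 + 194.805ms (4/7)
2. 194.805ms @ 4/7 + 97.403ms (2/7)
3. 292.208ms @ 6/7 + 97.403ms (2/7)
4. 389.61ms @ 8/7 + 97.403ms (2/7)
5. 487.013ms @ 10/7 + 97.403ms (2/7)
6. 584.416ms @ 12/7 + 97.403ms (2/7)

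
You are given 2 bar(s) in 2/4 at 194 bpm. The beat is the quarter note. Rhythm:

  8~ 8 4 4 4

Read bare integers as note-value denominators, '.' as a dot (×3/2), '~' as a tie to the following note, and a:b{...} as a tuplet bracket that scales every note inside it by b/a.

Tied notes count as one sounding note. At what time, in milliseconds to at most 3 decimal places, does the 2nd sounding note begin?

note 2 onset = 1b = 309.278ms

1. 0.0ms @ 0 + 309.278ms (1)
2. 309.278ms @ 1 + 309.278ms (1)
3. 618.557ms @ 2 + 309.278ms (1)
4. 927.835ms @ 3 + 309.278ms (1)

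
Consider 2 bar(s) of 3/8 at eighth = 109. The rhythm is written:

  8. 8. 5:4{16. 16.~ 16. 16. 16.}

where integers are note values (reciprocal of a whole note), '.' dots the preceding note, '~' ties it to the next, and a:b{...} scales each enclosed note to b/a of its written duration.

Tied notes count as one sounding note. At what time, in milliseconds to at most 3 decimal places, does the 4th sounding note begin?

note 4 onset = 18/5b = 1981.651ms

1. 0.0ms @ 0 + 825.688ms (3/2)
2. 825.688ms @ 3/2 + 825.688ms (3/2)
3. 1651.376ms @ 3 + 330.275ms (3/5)
4. 1981.651ms @ 18/5 + 660.55ms (6/5)
5. 2642.202ms @ 24/5 + 330.275ms (3/5)
6. 2972.477ms @ 27/5 + 330.275ms (3/5)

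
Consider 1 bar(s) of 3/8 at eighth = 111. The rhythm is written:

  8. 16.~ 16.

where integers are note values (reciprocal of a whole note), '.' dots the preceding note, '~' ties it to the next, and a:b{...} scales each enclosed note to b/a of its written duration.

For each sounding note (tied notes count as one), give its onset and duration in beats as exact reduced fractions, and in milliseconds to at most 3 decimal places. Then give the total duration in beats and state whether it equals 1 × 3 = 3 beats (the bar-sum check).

1) 0.0ms=0b +810.811ms=3/2b
2) 810.811ms=3/2b +810.811ms=3/2b
Σ=3b of 3 (111bpm 3/8) — PASS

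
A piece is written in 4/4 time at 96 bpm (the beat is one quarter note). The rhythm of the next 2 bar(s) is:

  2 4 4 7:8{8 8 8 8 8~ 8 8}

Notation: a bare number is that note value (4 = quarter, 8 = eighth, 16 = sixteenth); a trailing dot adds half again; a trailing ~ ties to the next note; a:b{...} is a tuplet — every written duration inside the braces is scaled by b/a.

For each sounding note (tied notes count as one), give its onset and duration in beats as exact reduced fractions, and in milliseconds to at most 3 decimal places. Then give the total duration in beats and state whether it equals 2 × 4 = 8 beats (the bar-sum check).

1) 0.0ms=0b +1250.0ms=2b
2) 1250.0ms=2b +625.0ms=1b
3) 1875.0ms=3b +625.0ms=1b
4) 2500.0ms=4b +357.143ms=4/7b
5) 2857.143ms=32/7b +357.143ms=4/7b
6) 3214.286ms=36/7b +357.143ms=4/7b
7) 3571.429ms=40/7b +357.143ms=4/7b
8) 3928.571ms=44/7b +714.286ms=8/7b
9) 4642.857ms=52/7b +357.143ms=4/7b
Σ=8b of 8 (96bpm 4/4) — PASS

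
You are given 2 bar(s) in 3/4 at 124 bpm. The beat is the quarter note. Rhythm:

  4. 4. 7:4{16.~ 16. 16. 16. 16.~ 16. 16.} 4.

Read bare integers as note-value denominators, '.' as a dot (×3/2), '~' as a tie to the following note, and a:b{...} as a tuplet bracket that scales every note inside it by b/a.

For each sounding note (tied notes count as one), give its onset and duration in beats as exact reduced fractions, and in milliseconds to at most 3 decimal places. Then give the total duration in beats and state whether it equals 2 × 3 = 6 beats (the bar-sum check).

1) 0.0ms=0b +725.806ms=3/2b
2) 725.806ms=3/2b +725.806ms=3/2b
3) 1451.613ms=3b +207.373ms=3/7b
4) 1658.986ms=24/7b +103.687ms=3/14b
5) 1762.673ms=51/14b +103.687ms=3/14b
6) 1866.359ms=27/7b +207.373ms=3/7b
7) 2073.733ms=30/7b +103.687ms=3/14b
8) 2177.419ms=9/2b +725.806ms=3/2b
Σ=6b of 6 (124bpm 3/4) — PASS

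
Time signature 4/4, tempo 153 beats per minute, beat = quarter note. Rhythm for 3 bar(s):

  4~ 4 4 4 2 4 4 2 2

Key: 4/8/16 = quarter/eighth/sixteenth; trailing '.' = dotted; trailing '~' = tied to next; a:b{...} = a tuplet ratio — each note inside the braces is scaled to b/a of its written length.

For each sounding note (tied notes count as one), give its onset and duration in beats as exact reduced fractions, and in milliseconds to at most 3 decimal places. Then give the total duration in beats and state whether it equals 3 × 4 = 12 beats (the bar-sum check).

1) 0.0ms=0b +784.314ms=2b
2) 784.314ms=2b +392.157ms=1b
3) 1176.471ms=3b +392.157ms=1b
4) 1568.627ms=4b +784.314ms=2b
5) 2352.941ms=6b +392.157ms=1b
6) 2745.098ms=7b +392.157ms=1b
7) 3137.255ms=8b +784.314ms=2b
8) 3921.569ms=10b +784.314ms=2b
Σ=12b of 12 (153bpm 4/4) — PASS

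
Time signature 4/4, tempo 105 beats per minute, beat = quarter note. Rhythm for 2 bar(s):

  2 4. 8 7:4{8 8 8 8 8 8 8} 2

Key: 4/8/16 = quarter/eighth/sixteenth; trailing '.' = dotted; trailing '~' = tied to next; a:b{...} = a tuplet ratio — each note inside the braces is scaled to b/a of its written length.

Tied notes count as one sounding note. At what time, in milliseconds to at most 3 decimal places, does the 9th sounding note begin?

note 9 onset = 38/7b = 3102.041ms

1. 0.0ms @ 0 + 1142.857ms (2)
2. 1142.857ms @ 2 + 857.143ms (3/2)
3. 2000.0ms @ 7/2 + 285.714ms (1/2)
4. 2285.714ms @ 4 + 163.265ms (2/7)
5. 2448.98ms @ 30/7 + 163.265ms (2/7)
6. 2612.245ms @ 32/7 + 163.265ms (2/7)
7. 2775.51ms @ 34/7 + 163.265ms (2/7)
8. 2938.776ms @ 36/7 + 163.265ms (2/7)
9. 3102.041ms @ 38/7 + 163.265ms (2/7)
10. 3265.306ms @ 40/7 + 163.265ms (2/7)
11. 3428.571ms @ 6 + 1142.857ms (2)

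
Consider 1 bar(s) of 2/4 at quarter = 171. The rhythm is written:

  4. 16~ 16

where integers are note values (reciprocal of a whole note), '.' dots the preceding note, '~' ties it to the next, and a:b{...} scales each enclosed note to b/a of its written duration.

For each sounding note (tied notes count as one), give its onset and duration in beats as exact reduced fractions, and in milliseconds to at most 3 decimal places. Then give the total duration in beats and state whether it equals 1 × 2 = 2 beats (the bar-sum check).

1) 0.0ms=0b +526.316ms=3/2b
2) 526.316ms=3/2b +175.439ms=1/2b
Σ=2b of 2 (171bpm 2/4) — PASS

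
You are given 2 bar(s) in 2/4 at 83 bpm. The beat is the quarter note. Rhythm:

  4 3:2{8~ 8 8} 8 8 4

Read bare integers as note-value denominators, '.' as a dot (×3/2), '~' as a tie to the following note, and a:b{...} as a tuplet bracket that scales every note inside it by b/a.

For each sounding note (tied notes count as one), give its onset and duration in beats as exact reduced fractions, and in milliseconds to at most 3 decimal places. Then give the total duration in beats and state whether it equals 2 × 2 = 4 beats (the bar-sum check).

1) 0.0ms=0b +722.892ms=1b
2) 722.892ms=1b +481.928ms=2/3b
3) 1204.819ms=5/3b +240.964ms=1/3b
4) 1445.783ms=2b +361.446ms=1/2b
5) 1807.229ms=5/2b +361.446ms=1/2b
6) 2168.675ms=3b +722.892ms=1b
Σ=4b of 4 (83bpm 2/4) — PASS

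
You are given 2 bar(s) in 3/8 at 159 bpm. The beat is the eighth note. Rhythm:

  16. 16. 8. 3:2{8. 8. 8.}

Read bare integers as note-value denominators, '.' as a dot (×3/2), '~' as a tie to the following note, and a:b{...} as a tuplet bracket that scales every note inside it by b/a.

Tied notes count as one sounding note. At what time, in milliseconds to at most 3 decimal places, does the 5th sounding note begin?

1. 0.0ms @ 0 + 283.019ms (3/4)
2. 283.019ms @ 3/4 + 283.019ms (3/4)
3. 566.038ms @ 3/2 + 566.038ms (3/2)
4. 1132.075ms @ 3 + 377.358ms (1)
5. 1509.434ms @ 4 + 377.358ms (1)
6. 1886.792ms @ 5 + 377.358ms (1)

note 5 onset = 4b = 1509.434ms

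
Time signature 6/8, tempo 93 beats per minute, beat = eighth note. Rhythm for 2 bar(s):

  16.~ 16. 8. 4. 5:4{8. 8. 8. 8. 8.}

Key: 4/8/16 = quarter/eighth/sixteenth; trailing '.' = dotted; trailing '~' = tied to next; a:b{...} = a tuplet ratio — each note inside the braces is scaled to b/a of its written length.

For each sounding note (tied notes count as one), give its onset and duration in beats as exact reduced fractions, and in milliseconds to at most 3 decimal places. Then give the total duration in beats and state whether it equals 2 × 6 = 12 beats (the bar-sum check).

1) 0.0ms=0b +967.742ms=3/2b
2) 967.742ms=3/2b +967.742ms=3/2b
3) 1935.484ms=3b +1935.484ms=3b
4) 3870.968ms=6b +774.194ms=6/5b
5) 4645.161ms=36/5b +774.194ms=6/5b
6) 5419.355ms=42/5b +774.194ms=6/5b
7) 6193.548ms=48/5b +774.194ms=6/5b
8) 6967.742ms=54/5b +774.194ms=6/5b
Σ=12b of 12 (93bpm 6/8) — PASS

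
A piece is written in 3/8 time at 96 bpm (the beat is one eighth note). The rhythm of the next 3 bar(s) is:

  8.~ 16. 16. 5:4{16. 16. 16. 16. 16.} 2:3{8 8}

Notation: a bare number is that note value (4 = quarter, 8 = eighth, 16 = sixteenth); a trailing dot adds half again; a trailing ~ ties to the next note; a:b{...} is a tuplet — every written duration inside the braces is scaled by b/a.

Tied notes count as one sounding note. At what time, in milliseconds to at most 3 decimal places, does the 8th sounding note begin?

1. 0.0ms @ 0 + 1406.25ms (9/4)
2. 1406.25ms @ 9/4 + 468.75ms (3/4)
3. 1875.0ms @ 3 + 375.0ms (3/5)
4. 2250.0ms @ 18/5 + 375.0ms (3/5)
5. 2625.0ms @ 21/5 + 375.0ms (3/5)
6. 3000.0ms @ 24/5 + 375.0ms (3/5)
7. 3375.0ms @ 27/5 + 375.0ms (3/5)
8. 3750.0ms @ 6 + 937.5ms (3/2)
9. 4687.5ms @ 15/2 + 937.5ms (3/2)

note 8 onset = 6b = 3750.0ms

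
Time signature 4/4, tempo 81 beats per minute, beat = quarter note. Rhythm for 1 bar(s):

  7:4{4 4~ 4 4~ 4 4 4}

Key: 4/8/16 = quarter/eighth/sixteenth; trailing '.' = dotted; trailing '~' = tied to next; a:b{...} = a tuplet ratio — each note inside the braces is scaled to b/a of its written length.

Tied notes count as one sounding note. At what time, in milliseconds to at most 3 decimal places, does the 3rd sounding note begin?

1. 0.0ms @ 0 + 423.28ms (4/7)
2. 423.28ms @ 4/7 + 846.561ms (8/7)
3. 1269.841ms @ 12/7 + 846.561ms (8/7)
4. 2116.402ms @ 20/7 + 423.28ms (4/7)
5. 2539.683ms @ 24/7 + 423.28ms (4/7)

note 3 onset = 12/7b = 1269.841ms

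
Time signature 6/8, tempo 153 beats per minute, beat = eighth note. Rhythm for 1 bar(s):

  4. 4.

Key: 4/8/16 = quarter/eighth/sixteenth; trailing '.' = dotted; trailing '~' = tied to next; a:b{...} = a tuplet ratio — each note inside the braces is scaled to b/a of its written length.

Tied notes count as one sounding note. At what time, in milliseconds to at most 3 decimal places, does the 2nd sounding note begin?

note 2 onset = 3b = 1176.471ms

1. 0.0ms @ 0 + 1176.471ms (3)
2. 1176.471ms @ 3 + 1176.471ms (3)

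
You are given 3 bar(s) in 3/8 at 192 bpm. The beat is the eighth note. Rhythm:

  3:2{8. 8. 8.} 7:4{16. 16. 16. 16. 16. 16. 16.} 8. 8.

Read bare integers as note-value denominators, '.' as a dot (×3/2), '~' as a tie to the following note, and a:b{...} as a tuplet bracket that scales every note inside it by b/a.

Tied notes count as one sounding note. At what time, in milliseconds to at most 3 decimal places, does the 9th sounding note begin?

1. 0.0ms @ 0 + 312.5ms (1)
2. 312.5ms @ 1 + 312.5ms (1)
3. 625.0ms @ 2 + 312.5ms (1)
4. 937.5ms @ 3 + 133.929ms (3/7)
5. 1071.429ms @ 24/7 + 133.929ms (3/7)
6. 1205.357ms @ 27/7 + 133.929ms (3/7)
7. 1339.286ms @ 30/7 + 133.929ms (3/7)
8. 1473.214ms @ 33/7 + 133.929ms (3/7)
9. 1607.143ms @ 36/7 + 133.929ms (3/7)
10. 1741.071ms @ 39/7 + 133.929ms (3/7)
11. 1875.0ms @ 6 + 468.75ms (3/2)
12. 2343.75ms @ 15/2 + 468.75ms (3/2)

note 9 onset = 36/7b = 1607.143ms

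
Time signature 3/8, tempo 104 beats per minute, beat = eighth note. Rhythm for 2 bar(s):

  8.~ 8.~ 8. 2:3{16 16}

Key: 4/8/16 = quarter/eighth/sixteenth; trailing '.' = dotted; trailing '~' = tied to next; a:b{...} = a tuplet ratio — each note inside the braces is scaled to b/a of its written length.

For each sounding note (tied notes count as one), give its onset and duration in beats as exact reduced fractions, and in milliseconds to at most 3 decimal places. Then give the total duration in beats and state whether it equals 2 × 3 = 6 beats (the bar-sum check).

1) 0.0ms=0b +2596.154ms=9/2b
2) 2596.154ms=9/2b +432.692ms=3/4b
3) 3028.846ms=21/4b +432.692ms=3/4b
Σ=6b of 6 (104bpm 3/8) — PASS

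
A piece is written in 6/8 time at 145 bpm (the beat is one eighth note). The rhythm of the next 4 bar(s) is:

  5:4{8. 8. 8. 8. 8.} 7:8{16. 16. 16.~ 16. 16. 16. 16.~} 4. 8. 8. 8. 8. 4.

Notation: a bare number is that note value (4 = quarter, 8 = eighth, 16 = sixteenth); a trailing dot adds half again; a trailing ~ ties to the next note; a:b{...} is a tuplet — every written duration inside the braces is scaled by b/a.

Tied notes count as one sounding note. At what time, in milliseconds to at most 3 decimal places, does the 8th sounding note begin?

note 8 onset = 54/7b = 3192.118ms

1. 0.0ms @ 0 + 496.552ms (6/5)
2. 496.552ms @ 6/5 + 496.552ms (6/5)
3. 993.103ms @ 12/5 + 496.552ms (6/5)
4. 1489.655ms @ 18/5 + 496.552ms (6/5)
5. 1986.207ms @ 24/5 + 496.552ms (6/5)
6. 2482.759ms @ 6 + 354.68ms (6/7)
7. 2837.438ms @ 48/7 + 354.68ms (6/7)
8. 3192.118ms @ 54/7 + 709.36ms (12/7)
9. 3901.478ms @ 66/7 + 354.68ms (6/7)
10. 4256.158ms @ 72/7 + 354.68ms (6/7)
11. 4610.837ms @ 78/7 + 1596.059ms (27/7)
12. 6206.897ms @ 15 + 620.69ms (3/2)
13. 6827.586ms @ 33/2 + 620.69ms (3/2)
14. 7448.276ms @ 18 + 620.69ms (3/2)
15. 8068.966ms @ 39/2 + 620.69ms (3/2)
16. 8689.655ms @ 21 + 1241.379ms (3)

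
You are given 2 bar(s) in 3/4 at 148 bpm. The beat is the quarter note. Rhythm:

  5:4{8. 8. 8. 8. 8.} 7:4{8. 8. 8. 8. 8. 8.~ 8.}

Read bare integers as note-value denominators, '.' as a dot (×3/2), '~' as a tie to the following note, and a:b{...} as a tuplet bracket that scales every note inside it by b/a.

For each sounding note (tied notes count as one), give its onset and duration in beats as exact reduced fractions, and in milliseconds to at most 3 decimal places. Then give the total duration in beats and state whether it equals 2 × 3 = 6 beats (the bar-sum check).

1) 0.0ms=0b +243.243ms=3/5b
2) 243.243ms=3/5b +243.243ms=3/5b
3) 486.486ms=6/5b +243.243ms=3/5b
4) 729.73ms=9/5b +243.243ms=3/5b
5) 972.973ms=12/5b +243.243ms=3/5b
6) 1216.216ms=3b +173.745ms=3/7b
7) 1389.961ms=24/7b +173.745ms=3/7b
8) 1563.707ms=27/7b +173.745ms=3/7b
9) 1737.452ms=30/7b +173.745ms=3/7b
10) 1911.197ms=33/7b +173.745ms=3/7b
11) 2084.942ms=36/7b +347.49ms=6/7b
Σ=6b of 6 (148bpm 3/4) — PASS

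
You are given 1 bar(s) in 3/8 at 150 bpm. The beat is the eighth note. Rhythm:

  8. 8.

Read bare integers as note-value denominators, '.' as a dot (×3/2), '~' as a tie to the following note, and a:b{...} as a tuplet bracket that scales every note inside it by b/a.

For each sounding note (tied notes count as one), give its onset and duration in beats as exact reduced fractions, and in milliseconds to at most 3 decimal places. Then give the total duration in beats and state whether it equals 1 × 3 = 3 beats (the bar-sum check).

1) 0.0ms=0b +600.0ms=3/2b
2) 600.0ms=3/2b +600.0ms=3/2b
Σ=3b of 3 (150bpm 3/8) — PASS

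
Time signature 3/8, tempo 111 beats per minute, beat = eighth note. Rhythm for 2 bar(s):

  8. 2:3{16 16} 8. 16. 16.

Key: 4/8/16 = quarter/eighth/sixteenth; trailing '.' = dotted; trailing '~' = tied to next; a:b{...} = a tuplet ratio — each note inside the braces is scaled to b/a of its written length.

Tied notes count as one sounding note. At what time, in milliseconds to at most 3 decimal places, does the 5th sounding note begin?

1. 0.0ms @ 0 + 810.811ms (3/2)
2. 810.811ms @ 3/2 + 405.405ms (3/4)
3. 1216.216ms @ 9/4 + 405.405ms (3/4)
4. 1621.622ms @ 3 + 810.811ms (3/2)
5. 2432.432ms @ 9/2 + 405.405ms (3/4)
6. 2837.838ms @ 21/4 + 405.405ms (3/4)

note 5 onset = 9/2b = 2432.432ms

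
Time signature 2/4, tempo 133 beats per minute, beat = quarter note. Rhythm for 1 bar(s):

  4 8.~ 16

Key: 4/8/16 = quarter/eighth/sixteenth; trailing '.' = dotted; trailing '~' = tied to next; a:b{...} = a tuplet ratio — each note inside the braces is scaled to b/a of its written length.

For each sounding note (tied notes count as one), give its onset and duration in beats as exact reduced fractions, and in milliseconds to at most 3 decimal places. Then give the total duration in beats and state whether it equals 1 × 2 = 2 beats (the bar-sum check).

1) 0.0ms=0b +451.128ms=1b
2) 451.128ms=1b +451.128ms=1b
Σ=2b of 2 (133bpm 2/4) — PASS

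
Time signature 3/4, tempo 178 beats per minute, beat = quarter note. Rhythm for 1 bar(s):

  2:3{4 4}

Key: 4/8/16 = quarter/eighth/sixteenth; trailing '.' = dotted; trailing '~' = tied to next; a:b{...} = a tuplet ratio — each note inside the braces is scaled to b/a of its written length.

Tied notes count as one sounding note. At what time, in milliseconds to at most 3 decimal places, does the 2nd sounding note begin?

1. 0.0ms @ 0 + 505.618ms (3/2)
2. 505.618ms @ 3/2 + 505.618ms (3/2)

note 2 onset = 3/2b = 505.618ms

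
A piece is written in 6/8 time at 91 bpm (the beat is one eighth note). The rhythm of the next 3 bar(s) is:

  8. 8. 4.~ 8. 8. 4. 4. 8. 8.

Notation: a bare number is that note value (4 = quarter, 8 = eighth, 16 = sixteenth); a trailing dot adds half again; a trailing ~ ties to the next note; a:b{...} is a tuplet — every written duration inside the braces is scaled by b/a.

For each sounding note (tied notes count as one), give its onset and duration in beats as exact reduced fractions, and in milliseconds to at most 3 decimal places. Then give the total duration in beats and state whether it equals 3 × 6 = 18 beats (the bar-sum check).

1) 0.0ms=0b +989.011ms=3/2b
2) 989.011ms=3/2b +989.011ms=3/2b
3) 1978.022ms=3b +2967.033ms=9/2b
4) 4945.055ms=15/2b +989.011ms=3/2b
5) 5934.066ms=9b +1978.022ms=3b
6) 7912.088ms=12b +1978.022ms=3b
7) 9890.11ms=15b +989.011ms=3/2b
8) 10879.121ms=33/2b +989.011ms=3/2b
Σ=18b of 18 (91bpm 6/8) — PASS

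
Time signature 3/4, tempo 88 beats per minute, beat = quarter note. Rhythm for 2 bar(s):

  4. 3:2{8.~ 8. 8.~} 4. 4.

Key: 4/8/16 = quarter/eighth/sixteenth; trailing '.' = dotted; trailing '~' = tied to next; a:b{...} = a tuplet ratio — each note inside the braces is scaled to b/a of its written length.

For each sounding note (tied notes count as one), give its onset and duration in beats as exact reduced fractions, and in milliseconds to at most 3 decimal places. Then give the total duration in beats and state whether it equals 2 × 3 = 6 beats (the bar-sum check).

1) 0.0ms=0b +1022.727ms=3/2b
2) 1022.727ms=3/2b +681.818ms=1b
3) 1704.545ms=5/2b +1363.636ms=2b
4) 3068.182ms=9/2b +1022.727ms=3/2b
Σ=6b of 6 (88bpm 3/4) — PASS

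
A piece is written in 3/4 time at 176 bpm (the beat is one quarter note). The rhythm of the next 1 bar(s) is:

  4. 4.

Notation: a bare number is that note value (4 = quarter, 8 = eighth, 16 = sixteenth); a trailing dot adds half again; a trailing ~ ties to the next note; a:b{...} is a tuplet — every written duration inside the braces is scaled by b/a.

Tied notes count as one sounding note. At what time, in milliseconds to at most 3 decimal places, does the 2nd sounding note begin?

note 2 onset = 3/2b = 511.364ms

1. 0.0ms @ 0 + 511.364ms (3/2)
2. 511.364ms @ 3/2 + 511.364ms (3/2)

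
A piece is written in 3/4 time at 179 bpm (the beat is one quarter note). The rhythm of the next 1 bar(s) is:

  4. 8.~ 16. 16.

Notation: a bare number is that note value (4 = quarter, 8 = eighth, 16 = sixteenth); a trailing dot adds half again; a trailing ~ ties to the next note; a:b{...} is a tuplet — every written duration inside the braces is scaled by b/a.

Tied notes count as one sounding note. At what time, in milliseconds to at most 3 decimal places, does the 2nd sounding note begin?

1. 0.0ms @ 0 + 502.793ms (3/2)
2. 502.793ms @ 3/2 + 377.095ms (9/8)
3. 879.888ms @ 21/8 + 125.698ms (3/8)

note 2 onset = 3/2b = 502.793ms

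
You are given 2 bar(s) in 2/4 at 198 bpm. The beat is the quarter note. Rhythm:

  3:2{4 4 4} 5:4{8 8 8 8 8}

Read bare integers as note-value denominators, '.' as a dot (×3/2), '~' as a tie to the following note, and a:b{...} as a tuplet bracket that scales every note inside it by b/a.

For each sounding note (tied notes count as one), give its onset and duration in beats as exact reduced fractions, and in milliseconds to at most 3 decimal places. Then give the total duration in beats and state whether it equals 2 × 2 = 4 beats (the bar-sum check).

1) 0.0ms=0b +202.02ms=2/3b
2) 202.02ms=2/3b +202.02ms=2/3b
3) 404.04ms=4/3b +202.02ms=2/3b
4) 606.061ms=2b +121.212ms=2/5b
5) 727.273ms=12/5b +121.212ms=2/5b
6) 848.485ms=14/5b +121.212ms=2/5b
7) 969.697ms=16/5b +121.212ms=2/5b
8) 1090.909ms=18/5b +121.212ms=2/5b
Σ=4b of 4 (198bpm 2/4) — PASS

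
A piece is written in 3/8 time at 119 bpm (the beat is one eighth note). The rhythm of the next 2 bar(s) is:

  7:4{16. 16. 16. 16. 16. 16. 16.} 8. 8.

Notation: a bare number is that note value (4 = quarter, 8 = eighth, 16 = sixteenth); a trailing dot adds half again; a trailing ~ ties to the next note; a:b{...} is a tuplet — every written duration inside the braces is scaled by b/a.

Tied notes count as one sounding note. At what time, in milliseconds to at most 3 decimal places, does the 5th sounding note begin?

1. 0.0ms @ 0 + 216.086ms (3/7)
2. 216.086ms @ 3/7 + 216.086ms (3/7)
3. 432.173ms @ 6/7 + 216.086ms (3/7)
4. 648.259ms @ 9/7 + 216.086ms (3/7)
5. 864.346ms @ 12/7 + 216.086ms (3/7)
6. 1080.432ms @ 15/7 + 216.086ms (3/7)
7. 1296.519ms @ 18/7 + 216.086ms (3/7)
8. 1512.605ms @ 3 + 756.303ms (3/2)
9. 2268.908ms @ 9/2 + 756.303ms (3/2)

note 5 onset = 12/7b = 864.346ms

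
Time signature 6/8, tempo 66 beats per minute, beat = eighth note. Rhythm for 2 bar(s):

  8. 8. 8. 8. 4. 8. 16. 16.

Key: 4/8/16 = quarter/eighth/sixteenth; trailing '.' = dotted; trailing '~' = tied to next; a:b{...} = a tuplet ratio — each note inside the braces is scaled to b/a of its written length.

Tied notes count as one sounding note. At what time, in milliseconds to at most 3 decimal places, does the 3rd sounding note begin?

note 3 onset = 3b = 2727.273ms

1. 0.0ms @ 0 + 1363.636ms (3/2)
2. 1363.636ms @ 3/2 + 1363.636ms (3/2)
3. 2727.273ms @ 3 + 1363.636ms (3/2)
4. 4090.909ms @ 9/2 + 1363.636ms (3/2)
5. 5454.545ms @ 6 + 2727.273ms (3)
6. 8181.818ms @ 9 + 1363.636ms (3/2)
7. 9545.455ms @ 21/2 + 681.818ms (3/4)
8. 10227.273ms @ 45/4 + 681.818ms (3/4)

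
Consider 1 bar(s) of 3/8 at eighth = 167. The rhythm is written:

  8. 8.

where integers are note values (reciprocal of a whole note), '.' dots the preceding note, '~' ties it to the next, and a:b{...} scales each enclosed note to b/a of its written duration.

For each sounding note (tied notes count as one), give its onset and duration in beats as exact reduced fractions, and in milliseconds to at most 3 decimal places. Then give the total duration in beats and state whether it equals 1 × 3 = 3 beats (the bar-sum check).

1) 0.0ms=0b +538.922ms=3/2b
2) 538.922ms=3/2b +538.922ms=3/2b
Σ=3b of 3 (167bpm 3/8) — PASS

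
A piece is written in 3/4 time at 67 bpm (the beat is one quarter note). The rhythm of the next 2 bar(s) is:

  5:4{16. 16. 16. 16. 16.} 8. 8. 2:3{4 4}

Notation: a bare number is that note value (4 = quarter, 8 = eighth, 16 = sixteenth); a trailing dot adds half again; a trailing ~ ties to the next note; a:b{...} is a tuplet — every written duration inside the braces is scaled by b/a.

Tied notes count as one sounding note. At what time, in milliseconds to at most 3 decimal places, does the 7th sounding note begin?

note 7 onset = 9/4b = 2014.925ms

1. 0.0ms @ 0 + 268.657ms (3/10)
2. 268.657ms @ 3/10 + 268.657ms (3/10)
3. 537.313ms @ 3/5 + 268.657ms (3/10)
4. 805.97ms @ 9/10 + 268.657ms (3/10)
5. 1074.627ms @ 6/5 + 268.657ms (3/10)
6. 1343.284ms @ 3/2 + 671.642ms (3/4)
7. 2014.925ms @ 9/4 + 671.642ms (3/4)
8. 2686.567ms @ 3 + 1343.284ms (3/2)
9. 4029.851ms @ 9/2 + 1343.284ms (3/2)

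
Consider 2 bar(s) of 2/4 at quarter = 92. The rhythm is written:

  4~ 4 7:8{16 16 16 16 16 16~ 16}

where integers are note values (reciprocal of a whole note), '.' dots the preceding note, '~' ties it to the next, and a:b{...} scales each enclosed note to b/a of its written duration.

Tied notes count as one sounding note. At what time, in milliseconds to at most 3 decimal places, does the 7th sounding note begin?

note 7 onset = 24/7b = 2236.025ms

1. 0.0ms @ 0 + 1304.348ms (2)
2. 1304.348ms @ 2 + 186.335ms (2/7)
3. 1490.683ms @ 16/7 + 186.335ms (2/7)
4. 1677.019ms @ 18/7 + 186.335ms (2/7)
5. 1863.354ms @ 20/7 + 186.335ms (2/7)
6. 2049.689ms @ 22/7 + 186.335ms (2/7)
7. 2236.025ms @ 24/7 + 372.671ms (4/7)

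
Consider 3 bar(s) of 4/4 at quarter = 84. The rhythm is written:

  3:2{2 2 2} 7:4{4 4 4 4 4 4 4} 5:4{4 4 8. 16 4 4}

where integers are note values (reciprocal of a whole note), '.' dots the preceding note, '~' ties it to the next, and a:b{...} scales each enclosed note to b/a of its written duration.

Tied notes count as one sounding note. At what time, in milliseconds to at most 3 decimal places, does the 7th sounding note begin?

note 7 onset = 40/7b = 4081.633ms

1. 0.0ms @ 0 + 952.381ms (4/3)
2. 952.381ms @ 4/3 + 952.381ms (4/3)
3. 1904.762ms @ 8/3 + 952.381ms (4/3)
4. 2857.143ms @ 4 + 408.163ms (4/7)
5. 3265.306ms @ 32/7 + 408.163ms (4/7)
6. 3673.469ms @ 36/7 + 408.163ms (4/7)
7. 4081.633ms @ 40/7 + 408.163ms (4/7)
8. 4489.796ms @ 44/7 + 408.163ms (4/7)
9. 4897.959ms @ 48/7 + 408.163ms (4/7)
10. 5306.122ms @ 52/7 + 408.163ms (4/7)
11. 5714.286ms @ 8 + 571.429ms (4/5)
12. 6285.714ms @ 44/5 + 571.429ms (4/5)
13. 6857.143ms @ 48/5 + 428.571ms (3/5)
14. 7285.714ms @ 51/5 + 142.857ms (1/5)
15. 7428.571ms @ 52/5 + 571.429ms (4/5)
16. 8000.0ms @ 56/5 + 571.429ms (4/5)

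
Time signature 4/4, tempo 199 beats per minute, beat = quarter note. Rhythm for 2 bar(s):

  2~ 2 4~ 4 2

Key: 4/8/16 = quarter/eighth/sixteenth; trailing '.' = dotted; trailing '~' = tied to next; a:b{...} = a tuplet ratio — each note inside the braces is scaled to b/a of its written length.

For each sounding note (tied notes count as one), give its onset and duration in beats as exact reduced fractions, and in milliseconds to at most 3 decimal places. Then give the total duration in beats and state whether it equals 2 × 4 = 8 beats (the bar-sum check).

1) 0.0ms=0b +1206.03ms=4b
2) 1206.03ms=4b +603.015ms=2b
3) 1809.045ms=6b +603.015ms=2b
Σ=8b of 8 (199bpm 4/4) — PASS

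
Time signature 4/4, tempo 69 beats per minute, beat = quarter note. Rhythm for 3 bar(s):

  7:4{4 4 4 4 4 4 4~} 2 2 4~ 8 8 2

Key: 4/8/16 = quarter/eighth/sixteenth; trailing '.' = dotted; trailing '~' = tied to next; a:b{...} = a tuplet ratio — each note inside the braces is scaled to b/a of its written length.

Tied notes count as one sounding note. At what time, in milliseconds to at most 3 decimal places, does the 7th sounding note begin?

1. 0.0ms @ 0 + 496.894ms (4/7)
2. 496.894ms @ 4/7 + 496.894ms (4/7)
3. 993.789ms @ 8/7 + 496.894ms (4/7)
4. 1490.683ms @ 12/7 + 496.894ms (4/7)
5. 1987.578ms @ 16/7 + 496.894ms (4/7)
6. 2484.472ms @ 20/7 + 496.894ms (4/7)
7. 2981.366ms @ 24/7 + 2236.025ms (18/7)
8. 5217.391ms @ 6 + 1739.13ms (2)
9. 6956.522ms @ 8 + 1304.348ms (3/2)
10. 8260.87ms @ 19/2 + 434.783ms (1/2)
11. 8695.652ms @ 10 + 1739.13ms (2)

note 7 onset = 24/7b = 2981.366ms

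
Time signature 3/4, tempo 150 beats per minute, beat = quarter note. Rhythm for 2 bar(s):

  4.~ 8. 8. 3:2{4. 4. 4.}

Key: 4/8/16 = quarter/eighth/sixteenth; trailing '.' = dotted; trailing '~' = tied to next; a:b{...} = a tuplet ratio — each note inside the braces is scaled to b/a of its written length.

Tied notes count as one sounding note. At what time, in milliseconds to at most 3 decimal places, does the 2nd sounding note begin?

note 2 onset = 9/4b = 900.0ms

1. 0.0ms @ 0 + 900.0ms (9/4)
2. 900.0ms @ 9/4 + 300.0ms (3/4)
3. 1200.0ms @ 3 + 400.0ms (1)
4. 1600.0ms @ 4 + 400.0ms (1)
5. 2000.0ms @ 5 + 400.0ms (1)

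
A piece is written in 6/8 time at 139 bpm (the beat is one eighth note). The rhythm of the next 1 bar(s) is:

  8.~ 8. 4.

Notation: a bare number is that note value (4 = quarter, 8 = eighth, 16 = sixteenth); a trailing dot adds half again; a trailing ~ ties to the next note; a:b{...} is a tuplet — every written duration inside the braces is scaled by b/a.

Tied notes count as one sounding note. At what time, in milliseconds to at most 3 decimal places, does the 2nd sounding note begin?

note 2 onset = 3b = 1294.964ms

1. 0.0ms @ 0 + 1294.964ms (3)
2. 1294.964ms @ 3 + 1294.964ms (3)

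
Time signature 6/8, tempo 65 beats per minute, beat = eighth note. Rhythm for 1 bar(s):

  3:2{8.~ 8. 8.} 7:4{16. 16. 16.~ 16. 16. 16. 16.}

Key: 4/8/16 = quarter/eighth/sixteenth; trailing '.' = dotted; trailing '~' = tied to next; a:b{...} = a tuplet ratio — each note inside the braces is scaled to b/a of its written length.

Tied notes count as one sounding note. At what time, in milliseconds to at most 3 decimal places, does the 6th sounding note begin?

1. 0.0ms @ 0 + 1846.154ms (2)
2. 1846.154ms @ 2 + 923.077ms (1)
3. 2769.231ms @ 3 + 395.604ms (3/7)
4. 3164.835ms @ 24/7 + 395.604ms (3/7)
5. 3560.44ms @ 27/7 + 791.209ms (6/7)
6. 4351.648ms @ 33/7 + 395.604ms (3/7)
7. 4747.253ms @ 36/7 + 395.604ms (3/7)
8. 5142.857ms @ 39/7 + 395.604ms (3/7)

note 6 onset = 33/7b = 4351.648ms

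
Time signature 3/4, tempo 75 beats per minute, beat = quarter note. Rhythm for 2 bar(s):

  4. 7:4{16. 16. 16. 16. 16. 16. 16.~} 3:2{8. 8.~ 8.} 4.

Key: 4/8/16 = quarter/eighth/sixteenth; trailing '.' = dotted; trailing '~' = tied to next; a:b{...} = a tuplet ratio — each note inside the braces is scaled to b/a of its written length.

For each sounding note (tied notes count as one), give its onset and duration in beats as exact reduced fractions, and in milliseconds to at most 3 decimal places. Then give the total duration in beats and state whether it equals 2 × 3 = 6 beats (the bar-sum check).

1) 0.0ms=0b +1200.0ms=3/2b
2) 1200.0ms=3/2b +171.429ms=3/14b
3) 1371.429ms=12/7b +171.429ms=3/14b
4) 1542.857ms=27/14b +171.429ms=3/14b
5) 1714.286ms=15/7b +171.429ms=3/14b
6) 1885.714ms=33/14b +171.429ms=3/14b
7) 2057.143ms=18/7b +171.429ms=3/14b
8) 2228.571ms=39/14b +571.429ms=5/7b
9) 2800.0ms=7/2b +800.0ms=1b
10) 3600.0ms=9/2b +1200.0ms=3/2b
Σ=6b of 6 (75bpm 3/4) — PASS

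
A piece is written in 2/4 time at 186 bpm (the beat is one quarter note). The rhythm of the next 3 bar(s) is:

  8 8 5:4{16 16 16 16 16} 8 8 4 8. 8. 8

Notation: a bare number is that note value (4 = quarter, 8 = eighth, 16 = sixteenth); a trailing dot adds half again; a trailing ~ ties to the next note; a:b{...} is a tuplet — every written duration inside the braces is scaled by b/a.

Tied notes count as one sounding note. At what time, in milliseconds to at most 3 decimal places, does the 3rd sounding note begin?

note 3 onset = 1b = 322.581ms

1. 0.0ms @ 0 + 161.29ms (1/2)
2. 161.29ms @ 1/2 + 161.29ms (1/2)
3. 322.581ms @ 1 + 64.516ms (1/5)
4. 387.097ms @ 6/5 + 64.516ms (1/5)
5. 451.613ms @ 7/5 + 64.516ms (1/5)
6. 516.129ms @ 8/5 + 64.516ms (1/5)
7. 580.645ms @ 9/5 + 64.516ms (1/5)
8. 645.161ms @ 2 + 161.29ms (1/2)
9. 806.452ms @ 5/2 + 161.29ms (1/2)
10. 967.742ms @ 3 + 322.581ms (1)
11. 1290.323ms @ 4 + 241.935ms (3/4)
12. 1532.258ms @ 19/4 + 241.935ms (3/4)
13. 1774.194ms @ 11/2 + 161.29ms (1/2)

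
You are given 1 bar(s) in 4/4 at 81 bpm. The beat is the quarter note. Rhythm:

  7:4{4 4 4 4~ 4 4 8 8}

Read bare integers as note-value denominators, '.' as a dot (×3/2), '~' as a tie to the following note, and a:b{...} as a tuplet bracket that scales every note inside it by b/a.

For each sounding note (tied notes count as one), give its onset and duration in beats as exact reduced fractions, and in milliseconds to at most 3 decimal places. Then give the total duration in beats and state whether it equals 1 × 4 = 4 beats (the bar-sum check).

1) 0.0ms=0b +423.28ms=4/7b
2) 423.28ms=4/7b +423.28ms=4/7b
3) 846.561ms=8/7b +423.28ms=4/7b
4) 1269.841ms=12/7b +846.561ms=8/7b
5) 2116.402ms=20/7b +423.28ms=4/7b
6) 2539.683ms=24/7b +211.64ms=2/7b
7) 2751.323ms=26/7b +211.64ms=2/7b
Σ=4b of 4 (81bpm 4/4) — PASS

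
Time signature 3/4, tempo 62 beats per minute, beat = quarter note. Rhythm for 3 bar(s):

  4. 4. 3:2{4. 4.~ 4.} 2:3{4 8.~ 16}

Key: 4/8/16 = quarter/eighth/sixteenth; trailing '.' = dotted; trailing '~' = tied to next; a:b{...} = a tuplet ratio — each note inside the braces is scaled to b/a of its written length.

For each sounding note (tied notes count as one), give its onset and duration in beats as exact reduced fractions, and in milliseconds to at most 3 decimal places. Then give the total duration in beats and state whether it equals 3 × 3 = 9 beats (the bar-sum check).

1) 0.0ms=0b +1451.613ms=3/2b
2) 1451.613ms=3/2b +1451.613ms=3/2b
3) 2903.226ms=3b +967.742ms=1b
4) 3870.968ms=4b +1935.484ms=2b
5) 5806.452ms=6b +1451.613ms=3/2b
6) 7258.065ms=15/2b +1451.613ms=3/2b
Σ=9b of 9 (62bpm 3/4) — PASS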